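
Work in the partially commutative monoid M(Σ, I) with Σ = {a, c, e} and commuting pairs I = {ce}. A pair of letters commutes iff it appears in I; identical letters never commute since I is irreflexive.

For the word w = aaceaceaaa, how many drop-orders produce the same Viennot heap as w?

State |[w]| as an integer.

4

piece 0:a — minimal
piece 1:a rests on {0:a}
piece 2:c rests on {1:a}
piece 3:e rests on {1:a}
piece 4:a rests on {2:c, 3:e}
piece 5:c rests on {4:a}
piece 6:e rests on {4:a}
piece 7:a rests on {5:c, 6:e}
piece 8:a rests on {7:a}
piece 9:a rests on {8:a}
minimal pieces: {0:a}
ways to finish when only these pieces remain (= sum over removing one remaining piece with nothing left below it):
  1 left: {9}→1
  2 left: {8,9}→1
  3 left: {7,8,9}→1
  4 left: {5,7,8,9}→1  {6,7,8,9}→1
  5 left: {5,6,7,8,9}→2
  6 left: {4,5,6,7,8,9}→2
  7 left: {2,4,5,6,7,8,9}→2  {3,4,5,6,7,8,9}→2
  8 left: {2,3,4,5,6,7,8,9}→4
  placing 0:a first → 4 extensions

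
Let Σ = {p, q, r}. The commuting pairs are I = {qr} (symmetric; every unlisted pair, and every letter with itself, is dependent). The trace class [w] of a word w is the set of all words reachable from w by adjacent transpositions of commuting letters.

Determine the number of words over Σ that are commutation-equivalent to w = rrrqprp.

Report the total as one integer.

4

drop 0:r onto floor
drop 1:r onto {0:r}
drop 2:r onto {1:r}
drop 3:q onto floor
drop 4:p onto {2:r, 3:q}
drop 5:r onto {4:p}
drop 6:p onto {5:r}
ground layer = {0:r, 3:q}
drop-orders for the pieces not yet dropped (sum over which currently-grounded one goes next):
  1 to go: {6} 1
  2 to go: {5,6} 1
  3 to go: {4,5,6} 1
  4 to go: {2,4,5,6} 1  {3,4,5,6} 1
  5 to go: {1,2,4,5,6} 1  {2,3,4,5,6} 2
  if 0:r drops first: 3 orders
  if 3:q drops first: 1 orders
heap linearizations: 4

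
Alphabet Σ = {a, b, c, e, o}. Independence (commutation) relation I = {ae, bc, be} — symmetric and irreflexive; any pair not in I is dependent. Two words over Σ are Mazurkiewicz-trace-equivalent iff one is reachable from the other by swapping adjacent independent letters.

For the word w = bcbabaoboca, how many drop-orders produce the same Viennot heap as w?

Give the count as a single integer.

drop 0:b onto floor
drop 1:c onto floor
drop 2:b onto {0:b}
drop 3:a onto {1:c, 2:b}
drop 4:b onto {3:a}
drop 5:a onto {4:b}
drop 6:o onto {5:a}
drop 7:b onto {6:o}
drop 8:o onto {7:b}
drop 9:c onto {8:o}
drop 10:a onto {9:c}
ground layer = {0:b, 1:c}
drop-orders for the pieces not yet dropped (sum over which currently-grounded one goes next):
  1 to go: {10} 1
  2 to go: {9,10} 1
  3 to go: {8,9,10} 1
  4 to go: {7,8,9,10} 1
  5 to go: {6,7,8,9,10} 1
  6 to go: {5,6,7,8,9,10} 1
  7 to go: {4,5,6,7,8,9,10} 1
  8 to go: {3,4,5,6,7,8,9,10} 1
  9 to go: {1,3,4,5,6,7,8,9,10} 1  {2,3,4,5,6,7,8,9,10} 1
  if 0:b drops first: 2 orders
  if 1:c drops first: 1 orders
heap linearizations: 3

3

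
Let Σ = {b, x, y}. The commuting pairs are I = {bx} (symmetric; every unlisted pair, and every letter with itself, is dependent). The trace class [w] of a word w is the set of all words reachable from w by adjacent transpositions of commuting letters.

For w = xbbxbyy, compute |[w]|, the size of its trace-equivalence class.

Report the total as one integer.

#0=x has no predecessor
#1=b has no predecessor
#2=b depends on [1:b]
#3=x depends on [0:x]
#4=b depends on [2:b]
#5=y depends on [3:x, 4:b]
#6=y depends on [5:y]
sources: [0:x, 1:b]
N(rest) = Σ N(rest − s) over sources s of rest; N(one piece) = 1:
  size 1 → [6]=1
  size 2 → [5,6]=1
  size 3 → [3,5,6]=1  [4,5,6]=1
  size 4 → [0,3,5,6]=1  [2,4,5,6]=1  [3,4,5,6]=2
  size 5 → [0,3,4,5,6]=3  [1,2,4,5,6]=1  [2,3,4,5,6]=3
  first=0(x) contributes 4
  first=1(b) contributes 6
|[w]| = 10

10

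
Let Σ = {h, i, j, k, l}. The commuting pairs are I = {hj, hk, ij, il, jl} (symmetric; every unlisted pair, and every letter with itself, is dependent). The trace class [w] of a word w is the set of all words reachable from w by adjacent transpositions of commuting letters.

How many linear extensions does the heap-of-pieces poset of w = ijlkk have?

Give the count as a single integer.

drop 0:i onto floor
drop 1:j onto floor
drop 2:l onto floor
drop 3:k onto {0:i, 1:j, 2:l}
drop 4:k onto {3:k}
ground layer = {0:i, 1:j, 2:l}
drop-orders for the pieces not yet dropped (sum over which currently-grounded one goes next):
  1 to go: {4} 1
  2 to go: {3,4} 1
  3 to go: {0,3,4} 1  {1,3,4} 1  {2,3,4} 1
  if 0:i drops first: 2 orders
  if 1:j drops first: 2 orders
  if 2:l drops first: 2 orders
heap linearizations: 6

6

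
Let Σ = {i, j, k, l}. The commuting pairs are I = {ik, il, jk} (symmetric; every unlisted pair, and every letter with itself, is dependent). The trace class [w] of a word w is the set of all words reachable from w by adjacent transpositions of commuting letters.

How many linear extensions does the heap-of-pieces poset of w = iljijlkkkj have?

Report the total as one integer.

piece 0:i — minimal
piece 1:l — minimal
piece 2:j rests on {0:i, 1:l}
piece 3:i rests on {2:j}
piece 4:j rests on {3:i}
piece 5:l rests on {4:j}
piece 6:k rests on {5:l}
piece 7:k rests on {6:k}
piece 8:k rests on {7:k}
piece 9:j rests on {5:l}
minimal pieces: {0:i, 1:l}
ways to finish when only these pieces remain (= sum over removing one remaining piece with nothing left below it):
  1 left: {8}→1  {9}→1
  2 left: {7,8}→1  {8,9}→2
  3 left: {6,7,8}→1  {7,8,9}→3
  4 left: {6,7,8,9}→4
  5 left: {5,6,7,8,9}→4
  6 left: {4,5,6,7,8,9}→4
  7 left: {3,4,5,6,7,8,9}→4
  8 left: {2,3,4,5,6,7,8,9}→4
  placing 0:i first → 4 extensions
  placing 1:l first → 4 extensions
total linear extensions = 8

8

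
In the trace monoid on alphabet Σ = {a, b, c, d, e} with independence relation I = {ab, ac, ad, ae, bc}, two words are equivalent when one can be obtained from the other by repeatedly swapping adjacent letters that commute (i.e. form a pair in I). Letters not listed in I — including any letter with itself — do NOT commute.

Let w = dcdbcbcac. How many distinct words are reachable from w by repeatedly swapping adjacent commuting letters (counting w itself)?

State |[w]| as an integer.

90

drop 0:d onto floor
drop 1:c onto {0:d}
drop 2:d onto {1:c}
drop 3:b onto {2:d}
drop 4:c onto {2:d}
drop 5:b onto {3:b}
drop 6:c onto {4:c}
drop 7:a onto floor
drop 8:c onto {6:c}
ground layer = {0:d, 7:a}
drop-orders for the pieces not yet dropped (sum over which currently-grounded one goes next):
  1 to go: {5} 1  {7} 1  {8} 1
  2 to go: {3,5} 1  {5,7} 2  {5,8} 2  {6,8} 1  {7,8} 2
  3 to go: {3,5,7} 3  {3,5,8} 3  {4,6,8} 1  {5,6,8} 3  {5,7,8} 6  {6,7,8} 3
  4 to go: {3,5,6,8} 6  {3,5,7,8} 12  {4,5,6,8} 4  {4,6,7,8} 4  {5,6,7,8} 12
  5 to go: {3,4,5,6,8} 10  {3,5,6,7,8} 30  {4,5,6,7,8} 20
  6 to go: {2,3,4,5,6,8} 10  {3,4,5,6,7,8} 60
  7 to go: {1,2,3,4,5,6,8} 10  {2,3,4,5,6,7,8} 70
  if 0:d drops first: 80 orders
  if 7:a drops first: 10 orders
heap linearizations: 90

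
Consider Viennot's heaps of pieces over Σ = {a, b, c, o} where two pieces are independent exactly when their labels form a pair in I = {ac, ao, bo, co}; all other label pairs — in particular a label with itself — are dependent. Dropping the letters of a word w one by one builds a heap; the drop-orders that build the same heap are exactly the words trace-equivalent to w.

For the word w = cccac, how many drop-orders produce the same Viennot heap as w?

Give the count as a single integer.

drop 0:c onto floor
drop 1:c onto {0:c}
drop 2:c onto {1:c}
drop 3:a onto floor
drop 4:c onto {2:c}
ground layer = {0:c, 3:a}
drop-orders for the pieces not yet dropped (sum over which currently-grounded one goes next):
  1 to go: {3} 1  {4} 1
  2 to go: {2,4} 1  {3,4} 2
  3 to go: {1,2,4} 1  {2,3,4} 3
  if 0:c drops first: 4 orders
  if 3:a drops first: 1 orders
heap linearizations: 5

5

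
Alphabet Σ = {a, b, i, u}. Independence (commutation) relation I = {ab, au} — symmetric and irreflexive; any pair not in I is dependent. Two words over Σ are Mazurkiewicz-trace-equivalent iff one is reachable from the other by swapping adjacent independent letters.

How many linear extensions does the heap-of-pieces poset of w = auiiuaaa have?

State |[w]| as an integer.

8

piece 0:a — minimal
piece 1:u — minimal
piece 2:i rests on {0:a, 1:u}
piece 3:i rests on {2:i}
piece 4:u rests on {3:i}
piece 5:a rests on {3:i}
piece 6:a rests on {5:a}
piece 7:a rests on {6:a}
minimal pieces: {0:a, 1:u}
ways to finish when only these pieces remain (= sum over removing one remaining piece with nothing left below it):
  1 left: {4}→1  {7}→1
  2 left: {4,7}→2  {6,7}→1
  3 left: {4,6,7}→3  {5,6,7}→1
  4 left: {4,5,6,7}→4
  5 left: {3,4,5,6,7}→4
  6 left: {2,3,4,5,6,7}→4
  placing 0:a first → 4 extensions
  placing 1:u first → 4 extensions
total linear extensions = 8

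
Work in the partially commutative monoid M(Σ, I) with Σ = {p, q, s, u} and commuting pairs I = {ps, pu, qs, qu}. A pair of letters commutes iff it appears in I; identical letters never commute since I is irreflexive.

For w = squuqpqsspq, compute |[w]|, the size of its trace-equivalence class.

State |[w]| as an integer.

drop 0:s onto floor
drop 1:q onto floor
drop 2:u onto {0:s}
drop 3:u onto {2:u}
drop 4:q onto {1:q}
drop 5:p onto {4:q}
drop 6:q onto {5:p}
drop 7:s onto {3:u}
drop 8:s onto {7:s}
drop 9:p onto {6:q}
drop 10:q onto {9:p}
ground layer = {0:s, 1:q}
drop-orders for the pieces not yet dropped (sum over which currently-grounded one goes next):
  1 to go: {8} 1  {10} 1
  2 to go: {7,8} 1  {8,10} 2  {9,10} 1
  3 to go: {3,7,8} 1  {6,9,10} 1  {7,8,10} 3  {8,9,10} 3
  4 to go: {2,3,7,8} 1  {3,7,8,10} 4  {5,6,9,10} 1  {6,8,9,10} 4  {7,8,9,10} 6
  5 to go: {0,2,3,7,8} 1  {2,3,7,8,10} 5  {3,7,8,9,10} 10  {4,5,6,9,10} 1  {5,6,8,9,10} 5  {6,7,8,9,10} 10
  6 to go: {0,2,3,7,8,10} 6  {1,4,5,6,9,10} 1  {2,3,7,8,9,10} 15  {3,6,7,8,9,10} 20  {4,5,6,8,9,10} 6  {5,6,7,8,9,10} 15
  7 to go: {0,2,3,7,8,9,10} 21  {1,4,5,6,8,9,10} 7  {2,3,6,7,8,9,10} 35  {3,5,6,7,8,9,10} 35  {4,5,6,7,8,9,10} 21
  8 to go: {0,2,3,6,7,8,9,10} 56  {1,4,5,6,7,8,9,10} 28  {2,3,5,6,7,8,9,10} 70  {3,4,5,6,7,8,9,10} 56
  9 to go: {0,2,3,5,6,7,8,9,10} 126  {1,3,4,5,6,7,8,9,10} 84  {2,3,4,5,6,7,8,9,10} 126
  if 0:s drops first: 210 orders
  if 1:q drops first: 252 orders
heap linearizations: 462

462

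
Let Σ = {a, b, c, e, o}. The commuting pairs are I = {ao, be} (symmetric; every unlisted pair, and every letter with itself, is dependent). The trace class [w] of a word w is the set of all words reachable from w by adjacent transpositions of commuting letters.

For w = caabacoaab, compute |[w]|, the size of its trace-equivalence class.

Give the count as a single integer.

drop 0:c onto floor
drop 1:a onto {0:c}
drop 2:a onto {1:a}
drop 3:b onto {2:a}
drop 4:a onto {3:b}
drop 5:c onto {4:a}
drop 6:o onto {5:c}
drop 7:a onto {5:c}
drop 8:a onto {7:a}
drop 9:b onto {6:o, 8:a}
ground layer = {0:c}
drop-orders for the pieces not yet dropped (sum over which currently-grounded one goes next):
  1 to go: {9} 1
  2 to go: {6,9} 1  {8,9} 1
  3 to go: {6,8,9} 2  {7,8,9} 1
  4 to go: {6,7,8,9} 3
  5 to go: {5,6,7,8,9} 3
  6 to go: {4,5,6,7,8,9} 3
  7 to go: {3,4,5,6,7,8,9} 3
  8 to go: {2,3,4,5,6,7,8,9} 3
  if 0:c drops first: 3 orders

3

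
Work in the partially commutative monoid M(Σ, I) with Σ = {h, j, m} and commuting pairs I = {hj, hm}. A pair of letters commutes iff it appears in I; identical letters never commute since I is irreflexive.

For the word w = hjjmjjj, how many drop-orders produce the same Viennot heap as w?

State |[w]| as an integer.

7

piece 0:h — minimal
piece 1:j — minimal
piece 2:j rests on {1:j}
piece 3:m rests on {2:j}
piece 4:j rests on {3:m}
piece 5:j rests on {4:j}
piece 6:j rests on {5:j}
minimal pieces: {0:h, 1:j}
ways to finish when only these pieces remain (= sum over removing one remaining piece with nothing left below it):
  1 left: {0}→1  {6}→1
  2 left: {0,6}→2  {5,6}→1
  3 left: {0,5,6}→3  {4,5,6}→1
  4 left: {0,4,5,6}→4  {3,4,5,6}→1
  5 left: {0,3,4,5,6}→5  {2,3,4,5,6}→1
  placing 0:h first → 1 extensions
  placing 1:j first → 6 extensions
total linear extensions = 7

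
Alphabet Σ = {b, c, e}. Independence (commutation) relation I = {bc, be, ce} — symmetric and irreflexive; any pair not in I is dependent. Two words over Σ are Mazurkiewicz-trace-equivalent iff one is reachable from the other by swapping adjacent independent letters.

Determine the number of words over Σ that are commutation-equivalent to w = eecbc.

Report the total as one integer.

0(e) covers ∅
1(e) covers 0:e
2(c) covers ∅
3(b) covers ∅
4(c) covers 2:c
floor of heap: 0:e, 2:c, 3:b
completions by unplaced set U, small U first (add the entries for U minus each lowest piece of U):
  |U|=1: {1}:1  {3}:1  {4}:1
  |U|=2: {0,1}:1  {1,3}:2  {1,4}:2  {2,4}:1  {3,4}:2
  |U|=3: {0,1,3}:3  {0,1,4}:3  {1,2,4}:3  {1,3,4}:6  {2,3,4}:3
  start at 0(e): 12
  start at 2(c): 12
  start at 3(b): 6
sum over floor = 30

30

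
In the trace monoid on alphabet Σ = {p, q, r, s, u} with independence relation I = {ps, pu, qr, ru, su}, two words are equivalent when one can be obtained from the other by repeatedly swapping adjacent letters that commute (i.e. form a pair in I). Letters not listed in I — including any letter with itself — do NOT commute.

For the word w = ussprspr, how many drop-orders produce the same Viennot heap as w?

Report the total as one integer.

0(u) covers ∅
1(s) covers ∅
2(s) covers 1:s
3(p) covers ∅
4(r) covers 2:s, 3:p
5(s) covers 4:r
6(p) covers 4:r
7(r) covers 5:s, 6:p
floor of heap: 0:u, 1:s, 3:p
completions by unplaced set U, small U first (add the entries for U minus each lowest piece of U):
  |U|=1: {0}:1  {7}:1
  |U|=2: {0,7}:2  {5,7}:1  {6,7}:1
  |U|=3: {0,5,7}:3  {0,6,7}:3  {5,6,7}:2
  |U|=4: {0,5,6,7}:8  {4,5,6,7}:2
  |U|=5: {0,4,5,6,7}:10  {2,4,5,6,7}:2  {3,4,5,6,7}:2
  |U|=6: {0,2,4,5,6,7}:12  {0,3,4,5,6,7}:12  {1,2,4,5,6,7}:2  {2,3,4,5,6,7}:4
  start at 0(u): 6
  start at 1(s): 28
  start at 3(p): 14
sum over floor = 48

48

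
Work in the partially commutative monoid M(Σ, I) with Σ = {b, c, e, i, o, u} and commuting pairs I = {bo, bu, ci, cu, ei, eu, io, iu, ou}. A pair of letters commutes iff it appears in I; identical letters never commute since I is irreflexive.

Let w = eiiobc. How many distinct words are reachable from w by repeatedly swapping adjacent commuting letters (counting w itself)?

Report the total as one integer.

9

#0=e has no predecessor
#1=i has no predecessor
#2=i depends on [1:i]
#3=o depends on [0:e]
#4=b depends on [0:e, 2:i]
#5=c depends on [3:o, 4:b]
sources: [0:e, 1:i]
N(rest) = Σ N(rest − s) over sources s of rest; N(one piece) = 1:
  size 1 → [5]=1
  size 2 → [3,5]=1  [4,5]=1
  size 3 → [2,4,5]=1  [3,4,5]=2
  size 4 → [0,3,4,5]=2  [1,2,4,5]=1  [2,3,4,5]=3
  first=0(e) contributes 4
  first=1(i) contributes 5
|[w]| = 9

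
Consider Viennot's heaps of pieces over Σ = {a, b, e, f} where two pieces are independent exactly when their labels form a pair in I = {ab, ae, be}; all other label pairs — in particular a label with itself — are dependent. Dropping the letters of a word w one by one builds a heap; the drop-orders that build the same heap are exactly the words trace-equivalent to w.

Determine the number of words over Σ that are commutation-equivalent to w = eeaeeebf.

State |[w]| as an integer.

drop 0:e onto floor
drop 1:e onto {0:e}
drop 2:a onto floor
drop 3:e onto {1:e}
drop 4:e onto {3:e}
drop 5:e onto {4:e}
drop 6:b onto floor
drop 7:f onto {2:a, 5:e, 6:b}
ground layer = {0:e, 2:a, 6:b}
drop-orders for the pieces not yet dropped (sum over which currently-grounded one goes next):
  1 to go: {7} 1
  2 to go: {2,7} 1  {5,7} 1  {6,7} 1
  3 to go: {2,5,7} 2  {2,6,7} 2  {4,5,7} 1  {5,6,7} 2
  4 to go: {2,4,5,7} 3  {2,5,6,7} 6  {3,4,5,7} 1  {4,5,6,7} 3
  5 to go: {1,3,4,5,7} 1  {2,3,4,5,7} 4  {2,4,5,6,7} 12  {3,4,5,6,7} 4
  6 to go: {0,1,3,4,5,7} 1  {1,2,3,4,5,7} 5  {1,3,4,5,6,7} 5  {2,3,4,5,6,7} 20
  if 0:e drops first: 30 orders
  if 2:a drops first: 6 orders
  if 6:b drops first: 6 orders
heap linearizations: 42

42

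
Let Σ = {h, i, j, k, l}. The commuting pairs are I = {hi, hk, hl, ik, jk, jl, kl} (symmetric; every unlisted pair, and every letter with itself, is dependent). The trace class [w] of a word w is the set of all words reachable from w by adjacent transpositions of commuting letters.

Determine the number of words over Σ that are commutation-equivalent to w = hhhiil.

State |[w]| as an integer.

piece 0:h — minimal
piece 1:h rests on {0:h}
piece 2:h rests on {1:h}
piece 3:i — minimal
piece 4:i rests on {3:i}
piece 5:l rests on {4:i}
minimal pieces: {0:h, 3:i}
ways to finish when only these pieces remain (= sum over removing one remaining piece with nothing left below it):
  1 left: {2}→1  {5}→1
  2 left: {1,2}→1  {2,5}→2  {4,5}→1
  3 left: {0,1,2}→1  {1,2,5}→3  {2,4,5}→3  {3,4,5}→1
  4 left: {0,1,2,5}→4  {1,2,4,5}→6  {2,3,4,5}→4
  placing 0:h first → 10 extensions
  placing 3:i first → 10 extensions
total linear extensions = 20

20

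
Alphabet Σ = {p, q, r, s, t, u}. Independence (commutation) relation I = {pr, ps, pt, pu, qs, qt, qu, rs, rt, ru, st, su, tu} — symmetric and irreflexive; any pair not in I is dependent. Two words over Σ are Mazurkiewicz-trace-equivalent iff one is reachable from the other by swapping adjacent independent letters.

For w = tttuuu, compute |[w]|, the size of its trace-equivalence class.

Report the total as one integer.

piece 0:t — minimal
piece 1:t rests on {0:t}
piece 2:t rests on {1:t}
piece 3:u — minimal
piece 4:u rests on {3:u}
piece 5:u rests on {4:u}
minimal pieces: {0:t, 3:u}
ways to finish when only these pieces remain (= sum over removing one remaining piece with nothing left below it):
  1 left: {2}→1  {5}→1
  2 left: {1,2}→1  {2,5}→2  {4,5}→1
  3 left: {0,1,2}→1  {1,2,5}→3  {2,4,5}→3  {3,4,5}→1
  4 left: {0,1,2,5}→4  {1,2,4,5}→6  {2,3,4,5}→4
  placing 0:t first → 10 extensions
  placing 3:u first → 10 extensions
total linear extensions = 20

20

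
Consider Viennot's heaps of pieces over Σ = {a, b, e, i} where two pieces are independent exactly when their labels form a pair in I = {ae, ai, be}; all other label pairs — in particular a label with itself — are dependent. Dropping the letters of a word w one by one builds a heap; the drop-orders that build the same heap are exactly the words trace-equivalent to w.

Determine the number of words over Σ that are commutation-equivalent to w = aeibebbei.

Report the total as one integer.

#0=a has no predecessor
#1=e has no predecessor
#2=i depends on [1:e]
#3=b depends on [0:a, 2:i]
#4=e depends on [2:i]
#5=b depends on [3:b]
#6=b depends on [5:b]
#7=e depends on [4:e]
#8=i depends on [6:b, 7:e]
sources: [0:a, 1:e]
N(rest) = Σ N(rest − s) over sources s of rest; N(one piece) = 1:
  size 1 → [8]=1
  size 2 → [6,8]=1  [7,8]=1
  size 3 → [4,7,8]=1  [5,6,8]=1  [6,7,8]=2
  size 4 → [3,5,6,8]=1  [4,6,7,8]=3  [5,6,7,8]=3
  size 5 → [0,3,5,6,8]=1  [3,5,6,7,8]=4  [4,5,6,7,8]=6
  size 6 → [0,3,5,6,7,8]=5  [3,4,5,6,7,8]=10
  size 7 → [0,3,4,5,6,7,8]=15  [2,3,4,5,6,7,8]=10
  first=0(a) contributes 10
  first=1(e) contributes 25
|[w]| = 35

35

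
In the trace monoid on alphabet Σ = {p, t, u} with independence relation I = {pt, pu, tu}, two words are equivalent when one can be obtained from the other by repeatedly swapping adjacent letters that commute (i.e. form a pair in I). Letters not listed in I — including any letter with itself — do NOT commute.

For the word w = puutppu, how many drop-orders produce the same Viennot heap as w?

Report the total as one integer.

piece 0:p — minimal
piece 1:u — minimal
piece 2:u rests on {1:u}
piece 3:t — minimal
piece 4:p rests on {0:p}
piece 5:p rests on {4:p}
piece 6:u rests on {2:u}
minimal pieces: {0:p, 1:u, 3:t}
ways to finish when only these pieces remain (= sum over removing one remaining piece with nothing left below it):
  1 left: {3}→1  {5}→1  {6}→1
  2 left: {2,6}→1  {3,5}→2  {3,6}→2  {4,5}→1  {5,6}→2
  3 left: {0,4,5}→1  {1,2,6}→1  {2,3,6}→3  {2,5,6}→3  {3,4,5}→3  {3,5,6}→6  {4,5,6}→3
  4 left: {0,3,4,5}→4  {0,4,5,6}→4  {1,2,3,6}→4  {1,2,5,6}→4  {2,3,5,6}→12  {2,4,5,6}→6  {3,4,5,6}→12
  5 left: {0,2,4,5,6}→10  {0,3,4,5,6}→20  {1,2,3,5,6}→20  {1,2,4,5,6}→10  {2,3,4,5,6}→30
  placing 0:p first → 60 extensions
  placing 1:u first → 60 extensions
  placing 3:t first → 20 extensions
total linear extensions = 140

140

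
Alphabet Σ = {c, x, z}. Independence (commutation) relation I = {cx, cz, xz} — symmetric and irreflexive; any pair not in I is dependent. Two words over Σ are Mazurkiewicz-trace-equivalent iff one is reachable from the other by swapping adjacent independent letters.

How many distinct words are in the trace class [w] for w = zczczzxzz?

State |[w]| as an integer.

drop 0:z onto floor
drop 1:c onto floor
drop 2:z onto {0:z}
drop 3:c onto {1:c}
drop 4:z onto {2:z}
drop 5:z onto {4:z}
drop 6:x onto floor
drop 7:z onto {5:z}
drop 8:z onto {7:z}
ground layer = {0:z, 1:c, 6:x}
drop-orders for the pieces not yet dropped (sum over which currently-grounded one goes next):
  1 to go: {3} 1  {6} 1  {8} 1
  2 to go: {1,3} 1  {3,6} 2  {3,8} 2  {6,8} 2  {7,8} 1
  3 to go: {1,3,6} 3  {1,3,8} 3  {3,6,8} 6  {3,7,8} 3  {5,7,8} 1  {6,7,8} 3
  4 to go: {1,3,6,8} 12  {1,3,7,8} 6  {3,5,7,8} 4  {3,6,7,8} 12  {4,5,7,8} 1  {5,6,7,8} 4
  5 to go: {1,3,5,7,8} 10  {1,3,6,7,8} 30  {2,4,5,7,8} 1  {3,4,5,7,8} 5  {3,5,6,7,8} 20  {4,5,6,7,8} 5
  6 to go: {0,2,4,5,7,8} 1  {1,3,4,5,7,8} 15  {1,3,5,6,7,8} 60  {2,3,4,5,7,8} 6  {2,4,5,6,7,8} 6  {3,4,5,6,7,8} 30
  7 to go: {0,2,3,4,5,7,8} 7  {0,2,4,5,6,7,8} 7  {1,2,3,4,5,7,8} 21  {1,3,4,5,6,7,8} 105  {2,3,4,5,6,7,8} 42
  if 0:z drops first: 168 orders
  if 1:c drops first: 56 orders
  if 6:x drops first: 28 orders
heap linearizations: 252

252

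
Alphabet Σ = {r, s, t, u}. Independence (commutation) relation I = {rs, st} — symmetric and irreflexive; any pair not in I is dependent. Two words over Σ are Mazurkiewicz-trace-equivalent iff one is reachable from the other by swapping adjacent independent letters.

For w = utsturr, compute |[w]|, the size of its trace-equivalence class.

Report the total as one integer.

3

#0=u has no predecessor
#1=t depends on [0:u]
#2=s depends on [0:u]
#3=t depends on [1:t]
#4=u depends on [2:s, 3:t]
#5=r depends on [4:u]
#6=r depends on [5:r]
sources: [0:u]
N(rest) = Σ N(rest − s) over sources s of rest; N(one piece) = 1:
  size 1 → [6]=1
  size 2 → [5,6]=1
  size 3 → [4,5,6]=1
  size 4 → [2,4,5,6]=1  [3,4,5,6]=1
  size 5 → [1,3,4,5,6]=1  [2,3,4,5,6]=2
  first=0(u) contributes 3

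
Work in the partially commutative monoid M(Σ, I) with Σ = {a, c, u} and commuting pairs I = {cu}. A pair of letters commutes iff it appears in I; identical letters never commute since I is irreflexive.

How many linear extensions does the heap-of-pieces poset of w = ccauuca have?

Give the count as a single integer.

piece 0:c — minimal
piece 1:c rests on {0:c}
piece 2:a rests on {1:c}
piece 3:u rests on {2:a}
piece 4:u rests on {3:u}
piece 5:c rests on {2:a}
piece 6:a rests on {4:u, 5:c}
minimal pieces: {0:c}
ways to finish when only these pieces remain (= sum over removing one remaining piece with nothing left below it):
  1 left: {6}→1
  2 left: {4,6}→1  {5,6}→1
  3 left: {3,4,6}→1  {4,5,6}→2
  4 left: {3,4,5,6}→3
  5 left: {2,3,4,5,6}→3
  placing 0:c first → 3 extensions

3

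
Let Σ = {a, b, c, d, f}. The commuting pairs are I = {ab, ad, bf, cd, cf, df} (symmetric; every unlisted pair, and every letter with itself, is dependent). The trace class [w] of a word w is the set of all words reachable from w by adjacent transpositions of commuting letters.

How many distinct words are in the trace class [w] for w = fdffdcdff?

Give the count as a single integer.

#0=f has no predecessor
#1=d has no predecessor
#2=f depends on [0:f]
#3=f depends on [2:f]
#4=d depends on [1:d]
#5=c has no predecessor
#6=d depends on [4:d]
#7=f depends on [3:f]
#8=f depends on [7:f]
sources: [0:f, 1:d, 5:c]
N(rest) = Σ N(rest − s) over sources s of rest; N(one piece) = 1:
  size 1 → [5]=1  [6]=1  [8]=1
  size 2 → [4,6]=1  [5,6]=2  [5,8]=2  [6,8]=2  [7,8]=1
  size 3 → [1,4,6]=1  [3,7,8]=1  [4,5,6]=3  [4,6,8]=3  [5,6,8]=6  [5,7,8]=3  [6,7,8]=3
  size 4 → [1,4,5,6]=4  [1,4,6,8]=4  [2,3,7,8]=1  [3,5,7,8]=4  [3,6,7,8]=4  [4,5,6,8]=12  [4,6,7,8]=6  [5,6,7,8]=12
  size 5 → [0,2,3,7,8]=1  [1,4,5,6,8]=20  [1,4,6,7,8]=10  [2,3,5,7,8]=5  [2,3,6,7,8]=5  [3,4,6,7,8]=10  [3,5,6,7,8]=20  [4,5,6,7,8]=30
  size 6 → [0,2,3,5,7,8]=6  [0,2,3,6,7,8]=6  [1,3,4,6,7,8]=20  [1,4,5,6,7,8]=60  [2,3,4,6,7,8]=15  [2,3,5,6,7,8]=30  [3,4,5,6,7,8]=60
  size 7 → [0,2,3,4,6,7,8]=21  [0,2,3,5,6,7,8]=42  [1,2,3,4,6,7,8]=35  [1,3,4,5,6,7,8]=140  [2,3,4,5,6,7,8]=105
  first=0(f) contributes 280
  first=1(d) contributes 168
  first=5(c) contributes 56
|[w]| = 504

504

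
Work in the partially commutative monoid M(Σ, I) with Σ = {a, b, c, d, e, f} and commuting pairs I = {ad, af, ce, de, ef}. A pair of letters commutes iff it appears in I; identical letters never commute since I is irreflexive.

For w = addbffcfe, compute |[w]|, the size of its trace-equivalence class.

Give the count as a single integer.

piece 0:a — minimal
piece 1:d — minimal
piece 2:d rests on {1:d}
piece 3:b rests on {0:a, 2:d}
piece 4:f rests on {3:b}
piece 5:f rests on {4:f}
piece 6:c rests on {5:f}
piece 7:f rests on {6:c}
piece 8:e rests on {3:b}
minimal pieces: {0:a, 1:d}
ways to finish when only these pieces remain (= sum over removing one remaining piece with nothing left below it):
  1 left: {7}→1  {8}→1
  2 left: {6,7}→1  {7,8}→2
  3 left: {5,6,7}→1  {6,7,8}→3
  4 left: {4,5,6,7}→1  {5,6,7,8}→4
  5 left: {4,5,6,7,8}→5
  6 left: {3,4,5,6,7,8}→5
  7 left: {0,3,4,5,6,7,8}→5  {2,3,4,5,6,7,8}→5
  placing 0:a first → 5 extensions
  placing 1:d first → 10 extensions
total linear extensions = 15

15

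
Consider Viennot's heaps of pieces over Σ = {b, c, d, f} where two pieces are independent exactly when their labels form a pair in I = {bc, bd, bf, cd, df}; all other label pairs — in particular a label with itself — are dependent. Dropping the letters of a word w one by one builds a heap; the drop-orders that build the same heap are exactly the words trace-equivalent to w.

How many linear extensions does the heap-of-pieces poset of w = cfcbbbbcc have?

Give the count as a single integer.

126

0(c) covers ∅
1(f) covers 0:c
2(c) covers 1:f
3(b) covers ∅
4(b) covers 3:b
5(b) covers 4:b
6(b) covers 5:b
7(c) covers 2:c
8(c) covers 7:c
floor of heap: 0:c, 3:b
completions by unplaced set U, small U first (add the entries for U minus each lowest piece of U):
  |U|=1: {6}:1  {8}:1
  |U|=2: {5,6}:1  {6,8}:2  {7,8}:1
  |U|=3: {2,7,8}:1  {4,5,6}:1  {5,6,8}:3  {6,7,8}:3
  |U|=4: {1,2,7,8}:1  {2,6,7,8}:4  {3,4,5,6}:1  {4,5,6,8}:4  {5,6,7,8}:6
  |U|=5: {0,1,2,7,8}:1  {1,2,6,7,8}:5  {2,5,6,7,8}:10  {3,4,5,6,8}:5  {4,5,6,7,8}:10
  |U|=6: {0,1,2,6,7,8}:6  {1,2,5,6,7,8}:15  {2,4,5,6,7,8}:20  {3,4,5,6,7,8}:15
  |U|=7: {0,1,2,5,6,7,8}:21  {1,2,4,5,6,7,8}:35  {2,3,4,5,6,7,8}:35
  start at 0(c): 70
  start at 3(b): 56
sum over floor = 126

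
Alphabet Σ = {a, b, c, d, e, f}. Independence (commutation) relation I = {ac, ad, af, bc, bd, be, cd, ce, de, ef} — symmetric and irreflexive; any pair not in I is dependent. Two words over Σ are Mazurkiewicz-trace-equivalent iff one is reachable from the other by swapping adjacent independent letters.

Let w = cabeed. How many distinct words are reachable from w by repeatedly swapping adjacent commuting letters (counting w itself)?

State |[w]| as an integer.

0(c) covers ∅
1(a) covers ∅
2(b) covers 1:a
3(e) covers 1:a
4(e) covers 3:e
5(d) covers ∅
floor of heap: 0:c, 1:a, 5:d
completions by unplaced set U, small U first (add the entries for U minus each lowest piece of U):
  |U|=1: {0}:1  {2}:1  {4}:1  {5}:1
  |U|=2: {0,2}:2  {0,4}:2  {0,5}:2  {2,4}:2  {2,5}:2  {3,4}:1  {4,5}:2
  |U|=3: {0,2,4}:6  {0,2,5}:6  {0,3,4}:3  {0,4,5}:6  {2,3,4}:3  {2,4,5}:6  {3,4,5}:3
  |U|=4: {0,2,3,4}:12  {0,2,4,5}:24  {0,3,4,5}:12  {1,2,3,4}:3  {2,3,4,5}:12
  start at 0(c): 15
  start at 1(a): 60
  start at 5(d): 15
sum over floor = 90

90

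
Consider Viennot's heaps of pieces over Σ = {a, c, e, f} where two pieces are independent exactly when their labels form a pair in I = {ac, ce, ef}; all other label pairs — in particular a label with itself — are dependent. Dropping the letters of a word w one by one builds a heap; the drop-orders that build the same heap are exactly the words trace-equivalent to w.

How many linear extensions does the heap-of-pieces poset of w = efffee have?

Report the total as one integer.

piece 0:e — minimal
piece 1:f — minimal
piece 2:f rests on {1:f}
piece 3:f rests on {2:f}
piece 4:e rests on {0:e}
piece 5:e rests on {4:e}
minimal pieces: {0:e, 1:f}
ways to finish when only these pieces remain (= sum over removing one remaining piece with nothing left below it):
  1 left: {3}→1  {5}→1
  2 left: {2,3}→1  {3,5}→2  {4,5}→1
  3 left: {0,4,5}→1  {1,2,3}→1  {2,3,5}→3  {3,4,5}→3
  4 left: {0,3,4,5}→4  {1,2,3,5}→4  {2,3,4,5}→6
  placing 0:e first → 10 extensions
  placing 1:f first → 10 extensions
total linear extensions = 20

20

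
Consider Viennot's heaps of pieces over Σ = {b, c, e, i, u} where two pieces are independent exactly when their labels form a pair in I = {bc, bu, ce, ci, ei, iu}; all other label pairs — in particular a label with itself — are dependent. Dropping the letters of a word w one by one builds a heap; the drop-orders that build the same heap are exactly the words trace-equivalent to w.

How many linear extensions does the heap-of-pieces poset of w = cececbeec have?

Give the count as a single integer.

0(c) covers ∅
1(e) covers ∅
2(c) covers 0:c
3(e) covers 1:e
4(c) covers 2:c
5(b) covers 3:e
6(e) covers 5:b
7(e) covers 6:e
8(c) covers 4:c
floor of heap: 0:c, 1:e
completions by unplaced set U, small U first (add the entries for U minus each lowest piece of U):
  |U|=1: {7}:1  {8}:1
  |U|=2: {4,8}:1  {6,7}:1  {7,8}:2
  |U|=3: {2,4,8}:1  {4,7,8}:3  {5,6,7}:1  {6,7,8}:3
  |U|=4: {0,2,4,8}:1  {2,4,7,8}:4  {3,5,6,7}:1  {4,6,7,8}:6  {5,6,7,8}:4
  |U|=5: {0,2,4,7,8}:5  {1,3,5,6,7}:1  {2,4,6,7,8}:10  {3,5,6,7,8}:5  {4,5,6,7,8}:10
  |U|=6: {0,2,4,6,7,8}:15  {1,3,5,6,7,8}:6  {2,4,5,6,7,8}:20  {3,4,5,6,7,8}:15
  |U|=7: {0,2,4,5,6,7,8}:35  {1,3,4,5,6,7,8}:21  {2,3,4,5,6,7,8}:35
  start at 0(c): 56
  start at 1(e): 70
sum over floor = 126

126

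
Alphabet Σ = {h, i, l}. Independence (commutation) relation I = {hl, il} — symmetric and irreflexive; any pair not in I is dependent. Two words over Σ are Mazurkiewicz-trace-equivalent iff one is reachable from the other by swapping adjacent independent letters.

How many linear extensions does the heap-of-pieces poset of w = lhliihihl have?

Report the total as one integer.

drop 0:l onto floor
drop 1:h onto floor
drop 2:l onto {0:l}
drop 3:i onto {1:h}
drop 4:i onto {3:i}
drop 5:h onto {4:i}
drop 6:i onto {5:h}
drop 7:h onto {6:i}
drop 8:l onto {2:l}
ground layer = {0:l, 1:h}
drop-orders for the pieces not yet dropped (sum over which currently-grounded one goes next):
  1 to go: {7} 1  {8} 1
  2 to go: {2,8} 1  {6,7} 1  {7,8} 2
  3 to go: {0,2,8} 1  {2,7,8} 3  {5,6,7} 1  {6,7,8} 3
  4 to go: {0,2,7,8} 4  {2,6,7,8} 6  {4,5,6,7} 1  {5,6,7,8} 4
  5 to go: {0,2,6,7,8} 10  {2,5,6,7,8} 10  {3,4,5,6,7} 1  {4,5,6,7,8} 5
  6 to go: {0,2,5,6,7,8} 20  {1,3,4,5,6,7} 1  {2,4,5,6,7,8} 15  {3,4,5,6,7,8} 6
  7 to go: {0,2,4,5,6,7,8} 35  {1,3,4,5,6,7,8} 7  {2,3,4,5,6,7,8} 21
  if 0:l drops first: 28 orders
  if 1:h drops first: 56 orders
heap linearizations: 84

84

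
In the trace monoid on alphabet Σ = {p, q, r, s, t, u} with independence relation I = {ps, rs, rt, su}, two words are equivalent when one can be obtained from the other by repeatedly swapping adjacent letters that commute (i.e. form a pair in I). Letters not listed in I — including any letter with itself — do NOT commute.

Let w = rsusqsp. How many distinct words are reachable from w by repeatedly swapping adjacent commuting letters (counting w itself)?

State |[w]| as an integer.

12

#0=r has no predecessor
#1=s has no predecessor
#2=u depends on [0:r]
#3=s depends on [1:s]
#4=q depends on [2:u, 3:s]
#5=s depends on [4:q]
#6=p depends on [4:q]
sources: [0:r, 1:s]
N(rest) = Σ N(rest − s) over sources s of rest; N(one piece) = 1:
  size 1 → [5]=1  [6]=1
  size 2 → [5,6]=2
  size 3 → [4,5,6]=2
  size 4 → [2,4,5,6]=2  [3,4,5,6]=2
  size 5 → [0,2,4,5,6]=2  [1,3,4,5,6]=2  [2,3,4,5,6]=4
  first=0(r) contributes 6
  first=1(s) contributes 6
|[w]| = 12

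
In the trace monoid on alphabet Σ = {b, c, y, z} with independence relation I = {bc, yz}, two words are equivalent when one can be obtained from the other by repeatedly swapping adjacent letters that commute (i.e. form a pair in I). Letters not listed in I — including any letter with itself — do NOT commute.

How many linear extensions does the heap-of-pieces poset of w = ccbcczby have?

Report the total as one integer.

5

drop 0:c onto floor
drop 1:c onto {0:c}
drop 2:b onto floor
drop 3:c onto {1:c}
drop 4:c onto {3:c}
drop 5:z onto {2:b, 4:c}
drop 6:b onto {5:z}
drop 7:y onto {6:b}
ground layer = {0:c, 2:b}
drop-orders for the pieces not yet dropped (sum over which currently-grounded one goes next):
  1 to go: {7} 1
  2 to go: {6,7} 1
  3 to go: {5,6,7} 1
  4 to go: {2,5,6,7} 1  {4,5,6,7} 1
  5 to go: {2,4,5,6,7} 2  {3,4,5,6,7} 1
  6 to go: {1,3,4,5,6,7} 1  {2,3,4,5,6,7} 3
  if 0:c drops first: 4 orders
  if 2:b drops first: 1 orders
heap linearizations: 5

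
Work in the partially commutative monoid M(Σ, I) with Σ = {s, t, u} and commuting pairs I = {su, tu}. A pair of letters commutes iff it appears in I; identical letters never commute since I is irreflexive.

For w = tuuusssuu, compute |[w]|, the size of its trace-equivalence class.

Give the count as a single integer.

drop 0:t onto floor
drop 1:u onto floor
drop 2:u onto {1:u}
drop 3:u onto {2:u}
drop 4:s onto {0:t}
drop 5:s onto {4:s}
drop 6:s onto {5:s}
drop 7:u onto {3:u}
drop 8:u onto {7:u}
ground layer = {0:t, 1:u}
drop-orders for the pieces not yet dropped (sum over which currently-grounded one goes next):
  1 to go: {6} 1  {8} 1
  2 to go: {5,6} 1  {6,8} 2  {7,8} 1
  3 to go: {3,7,8} 1  {4,5,6} 1  {5,6,8} 3  {6,7,8} 3
  4 to go: {0,4,5,6} 1  {2,3,7,8} 1  {3,6,7,8} 4  {4,5,6,8} 4  {5,6,7,8} 6
  5 to go: {0,4,5,6,8} 5  {1,2,3,7,8} 1  {2,3,6,7,8} 5  {3,5,6,7,8} 10  {4,5,6,7,8} 10
  6 to go: {0,4,5,6,7,8} 15  {1,2,3,6,7,8} 6  {2,3,5,6,7,8} 15  {3,4,5,6,7,8} 20
  7 to go: {0,3,4,5,6,7,8} 35  {1,2,3,5,6,7,8} 21  {2,3,4,5,6,7,8} 35
  if 0:t drops first: 56 orders
  if 1:u drops first: 70 orders
heap linearizations: 126

126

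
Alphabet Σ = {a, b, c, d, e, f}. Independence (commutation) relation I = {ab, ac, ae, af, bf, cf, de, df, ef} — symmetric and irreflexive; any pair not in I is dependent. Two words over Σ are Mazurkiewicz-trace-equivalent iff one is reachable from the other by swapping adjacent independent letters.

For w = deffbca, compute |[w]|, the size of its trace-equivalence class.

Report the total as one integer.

drop 0:d onto floor
drop 1:e onto floor
drop 2:f onto floor
drop 3:f onto {2:f}
drop 4:b onto {0:d, 1:e}
drop 5:c onto {4:b}
drop 6:a onto {0:d}
ground layer = {0:d, 1:e, 2:f}
drop-orders for the pieces not yet dropped (sum over which currently-grounded one goes next):
  1 to go: {3} 1  {5} 1  {6} 1
  2 to go: {2,3} 1  {3,5} 2  {3,6} 2  {4,5} 1  {5,6} 2
  3 to go: {1,4,5} 1  {2,3,5} 3  {2,3,6} 3  {3,4,5} 3  {3,5,6} 6  {4,5,6} 3
  4 to go: {0,4,5,6} 3  {1,3,4,5} 4  {1,4,5,6} 4  {2,3,4,5} 6  {2,3,5,6} 12  {3,4,5,6} 12
  5 to go: {0,1,4,5,6} 7  {0,3,4,5,6} 15  {1,2,3,4,5} 10  {1,3,4,5,6} 20  {2,3,4,5,6} 30
  if 0:d drops first: 60 orders
  if 1:e drops first: 45 orders
  if 2:f drops first: 42 orders
heap linearizations: 147

147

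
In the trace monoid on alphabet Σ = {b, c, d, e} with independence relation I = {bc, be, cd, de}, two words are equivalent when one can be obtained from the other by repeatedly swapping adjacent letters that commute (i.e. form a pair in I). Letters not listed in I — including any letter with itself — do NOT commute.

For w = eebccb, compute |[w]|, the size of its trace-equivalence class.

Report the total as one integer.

piece 0:e — minimal
piece 1:e rests on {0:e}
piece 2:b — minimal
piece 3:c rests on {1:e}
piece 4:c rests on {3:c}
piece 5:b rests on {2:b}
minimal pieces: {0:e, 2:b}
ways to finish when only these pieces remain (= sum over removing one remaining piece with nothing left below it):
  1 left: {4}→1  {5}→1
  2 left: {2,5}→1  {3,4}→1  {4,5}→2
  3 left: {1,3,4}→1  {2,4,5}→3  {3,4,5}→3
  4 left: {0,1,3,4}→1  {1,3,4,5}→4  {2,3,4,5}→6
  placing 0:e first → 10 extensions
  placing 2:b first → 5 extensions
total linear extensions = 15

15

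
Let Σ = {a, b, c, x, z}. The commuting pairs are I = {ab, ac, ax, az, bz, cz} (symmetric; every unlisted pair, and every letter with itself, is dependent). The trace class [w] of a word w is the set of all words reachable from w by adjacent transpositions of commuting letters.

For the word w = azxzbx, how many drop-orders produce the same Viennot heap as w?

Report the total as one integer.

12

drop 0:a onto floor
drop 1:z onto floor
drop 2:x onto {1:z}
drop 3:z onto {2:x}
drop 4:b onto {2:x}
drop 5:x onto {3:z, 4:b}
ground layer = {0:a, 1:z}
drop-orders for the pieces not yet dropped (sum over which currently-grounded one goes next):
  1 to go: {0} 1  {5} 1
  2 to go: {0,5} 2  {3,5} 1  {4,5} 1
  3 to go: {0,3,5} 3  {0,4,5} 3  {3,4,5} 2
  4 to go: {0,3,4,5} 8  {2,3,4,5} 2
  if 0:a drops first: 2 orders
  if 1:z drops first: 10 orders
heap linearizations: 12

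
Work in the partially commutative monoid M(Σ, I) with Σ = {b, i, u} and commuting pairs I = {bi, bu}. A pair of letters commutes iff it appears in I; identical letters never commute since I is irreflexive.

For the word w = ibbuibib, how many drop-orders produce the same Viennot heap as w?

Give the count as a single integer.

drop 0:i onto floor
drop 1:b onto floor
drop 2:b onto {1:b}
drop 3:u onto {0:i}
drop 4:i onto {3:u}
drop 5:b onto {2:b}
drop 6:i onto {4:i}
drop 7:b onto {5:b}
ground layer = {0:i, 1:b}
drop-orders for the pieces not yet dropped (sum over which currently-grounded one goes next):
  1 to go: {6} 1  {7} 1
  2 to go: {4,6} 1  {5,7} 1  {6,7} 2
  3 to go: {2,5,7} 1  {3,4,6} 1  {4,6,7} 3  {5,6,7} 3
  4 to go: {0,3,4,6} 1  {1,2,5,7} 1  {2,5,6,7} 4  {3,4,6,7} 4  {4,5,6,7} 6
  5 to go: {0,3,4,6,7} 5  {1,2,5,6,7} 5  {2,4,5,6,7} 10  {3,4,5,6,7} 10
  6 to go: {0,3,4,5,6,7} 15  {1,2,4,5,6,7} 15  {2,3,4,5,6,7} 20
  if 0:i drops first: 35 orders
  if 1:b drops first: 35 orders
heap linearizations: 70

70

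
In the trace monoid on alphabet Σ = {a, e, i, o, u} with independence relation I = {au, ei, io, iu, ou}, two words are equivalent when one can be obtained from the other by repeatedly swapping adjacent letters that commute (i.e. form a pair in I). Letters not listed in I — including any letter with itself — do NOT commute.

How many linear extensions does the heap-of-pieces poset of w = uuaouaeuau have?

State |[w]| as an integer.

60

#0=u has no predecessor
#1=u depends on [0:u]
#2=a has no predecessor
#3=o depends on [2:a]
#4=u depends on [1:u]
#5=a depends on [3:o]
#6=e depends on [4:u, 5:a]
#7=u depends on [6:e]
#8=a depends on [6:e]
#9=u depends on [7:u]
sources: [0:u, 2:a]
N(rest) = Σ N(rest − s) over sources s of rest; N(one piece) = 1:
  size 1 → [8]=1  [9]=1
  size 2 → [7,9]=1  [8,9]=2
  size 3 → [7,8,9]=3
  size 4 → [6,7,8,9]=3
  size 5 → [4,6,7,8,9]=3  [5,6,7,8,9]=3
  size 6 → [1,4,6,7,8,9]=3  [3,5,6,7,8,9]=3  [4,5,6,7,8,9]=6
  size 7 → [0,1,4,6,7,8,9]=3  [1,4,5,6,7,8,9]=9  [2,3,5,6,7,8,9]=3  [3,4,5,6,7,8,9]=9
  size 8 → [0,1,4,5,6,7,8,9]=12  [1,3,4,5,6,7,8,9]=18  [2,3,4,5,6,7,8,9]=12
  first=0(u) contributes 30
  first=2(a) contributes 30
|[w]| = 60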